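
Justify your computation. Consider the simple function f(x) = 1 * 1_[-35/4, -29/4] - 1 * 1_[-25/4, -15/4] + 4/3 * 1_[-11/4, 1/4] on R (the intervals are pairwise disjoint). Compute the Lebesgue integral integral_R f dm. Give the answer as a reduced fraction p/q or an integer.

For a simple function f = sum_i c_i * 1_{A_i} with disjoint A_i,
  integral f dm = sum_i c_i * m(A_i).
Lengths of the A_i:
  m(A_1) = -29/4 - (-35/4) = 3/2.
  m(A_2) = -15/4 - (-25/4) = 5/2.
  m(A_3) = 1/4 - (-11/4) = 3.
Contributions c_i * m(A_i):
  (1) * (3/2) = 3/2.
  (-1) * (5/2) = -5/2.
  (4/3) * (3) = 4.
Total: 3/2 - 5/2 + 4 = 3.

3


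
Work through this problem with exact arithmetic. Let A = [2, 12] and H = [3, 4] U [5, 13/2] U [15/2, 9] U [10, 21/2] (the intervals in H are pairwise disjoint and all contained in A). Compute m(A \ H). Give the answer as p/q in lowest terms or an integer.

The ambient interval has length m(A) = 12 - 2 = 10.
Since the holes are disjoint and sit inside A, by finite additivity
  m(H) = sum_i (b_i - a_i), and m(A \ H) = m(A) - m(H).
Computing the hole measures:
  m(H_1) = 4 - 3 = 1.
  m(H_2) = 13/2 - 5 = 3/2.
  m(H_3) = 9 - 15/2 = 3/2.
  m(H_4) = 21/2 - 10 = 1/2.
Summed: m(H) = 1 + 3/2 + 3/2 + 1/2 = 9/2.
So m(A \ H) = 10 - 9/2 = 11/2.

11/2


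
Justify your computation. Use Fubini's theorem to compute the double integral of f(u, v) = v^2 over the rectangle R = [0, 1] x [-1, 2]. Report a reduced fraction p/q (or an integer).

f(u, v) is a tensor product of a function of u and a function of v, and both factors are bounded continuous (hence Lebesgue integrable) on the rectangle, so Fubini's theorem applies:
  integral_R f d(m x m) = (integral_a1^b1 1 du) * (integral_a2^b2 v^2 dv).
Inner integral in u: integral_{0}^{1} 1 du = (1^1 - 0^1)/1
  = 1.
Inner integral in v: integral_{-1}^{2} v^2 dv = (2^3 - (-1)^3)/3
  = 3.
Product: (1) * (3) = 3.

3


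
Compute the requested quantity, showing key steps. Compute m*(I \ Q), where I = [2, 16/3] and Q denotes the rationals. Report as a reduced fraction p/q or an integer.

The interval I = [2, 16/3] has m(I) = 16/3 - 2 = 10/3 (endpoints are measure-zero, so open/closed/half-open agree). Write I = (I cap Q) u (I \ Q). The rationals in I are countable, so m*(I cap Q) = 0 (cover each rational by intervals whose total length is arbitrarily small). By countable subadditivity m*(I) <= m*(I cap Q) + m*(I \ Q), hence m*(I \ Q) >= m(I) = 10/3. The reverse inequality m*(I \ Q) <= m*(I) = 10/3 is trivial since (I \ Q) is a subset of I. Therefore m*(I \ Q) = 10/3.

10/3


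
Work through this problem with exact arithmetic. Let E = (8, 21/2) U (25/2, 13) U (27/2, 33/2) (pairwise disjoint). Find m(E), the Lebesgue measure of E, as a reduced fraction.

For pairwise disjoint intervals, m(union_i I_i) = sum_i m(I_i),
and m is invariant under swapping open/closed endpoints (single points have measure 0).
So m(E) = sum_i (b_i - a_i).
  I_1 has length 21/2 - 8 = 5/2.
  I_2 has length 13 - 25/2 = 1/2.
  I_3 has length 33/2 - 27/2 = 3.
Summing:
  m(E) = 5/2 + 1/2 + 3 = 6.

6


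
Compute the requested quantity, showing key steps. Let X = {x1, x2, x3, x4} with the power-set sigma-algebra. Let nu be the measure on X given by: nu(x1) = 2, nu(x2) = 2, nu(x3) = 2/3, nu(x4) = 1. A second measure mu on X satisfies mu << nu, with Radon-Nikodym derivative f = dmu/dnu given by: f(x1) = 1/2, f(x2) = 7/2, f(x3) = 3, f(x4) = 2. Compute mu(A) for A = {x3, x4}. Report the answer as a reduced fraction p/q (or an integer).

By the defining property of the Radon-Nikodym derivative, for every measurable set A,
  mu(A) = integral_A f dnu.
Since nu is a discrete measure concentrated on the atoms of X, the integral over A reduces to the sum
  mu(A) = sum_{x in A} f(x) * nu({x}).
Computing each term:
  x3: f(x3) * nu(x3) = 3 * 2/3 = 2.
  x4: f(x4) * nu(x4) = 2 * 1 = 2.
Summing: mu(A) = 2 + 2 = 4.

4


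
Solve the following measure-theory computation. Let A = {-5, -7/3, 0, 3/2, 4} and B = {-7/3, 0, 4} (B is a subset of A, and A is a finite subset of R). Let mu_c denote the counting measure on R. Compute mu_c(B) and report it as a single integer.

Counting measure assigns mu_c(E) = |E| (number of elements) when E is finite.
B has 3 element(s), so mu_c(B) = 3.

3


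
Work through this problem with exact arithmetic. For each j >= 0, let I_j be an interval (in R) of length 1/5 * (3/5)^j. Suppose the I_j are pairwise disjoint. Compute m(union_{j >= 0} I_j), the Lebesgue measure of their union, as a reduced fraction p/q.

By countable additivity of the Lebesgue measure on pairwise disjoint measurable sets,
  m(union_{j >= 0} I_j) = sum_{j >= 0} m(I_j) = sum_{j >= 0} a * r^j,
  with a = 1/5 and r = 3/5.
Since 0 < r = 3/5 < 1, the geometric series converges:
  sum_{j >= 0} a * r^j = a / (1 - r).
  = 1/5 / (1 - 3/5)
  = 1/5 / (2/5)
  = 1/2.

1/2


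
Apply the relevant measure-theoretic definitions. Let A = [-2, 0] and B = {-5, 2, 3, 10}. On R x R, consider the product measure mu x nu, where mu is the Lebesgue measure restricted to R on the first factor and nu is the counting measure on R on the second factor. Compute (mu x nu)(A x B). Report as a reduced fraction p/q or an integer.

For a measurable rectangle A x B, the product measure satisfies
  (mu x nu)(A x B) = mu(A) * nu(B).
  mu(A) = 2.
  nu(B) = 4.
  (mu x nu)(A x B) = 2 * 4 = 8.

8


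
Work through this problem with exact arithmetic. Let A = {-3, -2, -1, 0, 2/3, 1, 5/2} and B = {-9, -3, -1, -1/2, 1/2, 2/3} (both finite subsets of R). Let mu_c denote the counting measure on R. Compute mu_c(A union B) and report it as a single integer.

Counting measure on a finite set equals cardinality. By inclusion-exclusion, |A union B| = |A| + |B| - |A cap B|.
|A| = 7, |B| = 6, |A cap B| = 3.
So mu_c(A union B) = 7 + 6 - 3 = 10.

10


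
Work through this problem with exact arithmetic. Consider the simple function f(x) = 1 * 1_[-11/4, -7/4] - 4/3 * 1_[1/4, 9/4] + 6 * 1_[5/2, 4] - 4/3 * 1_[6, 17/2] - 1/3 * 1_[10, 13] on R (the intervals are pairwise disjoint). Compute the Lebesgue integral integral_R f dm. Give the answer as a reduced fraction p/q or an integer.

For a simple function f = sum_i c_i * 1_{A_i} with disjoint A_i,
  integral f dm = sum_i c_i * m(A_i).
Lengths of the A_i:
  m(A_1) = -7/4 - (-11/4) = 1.
  m(A_2) = 9/4 - 1/4 = 2.
  m(A_3) = 4 - 5/2 = 3/2.
  m(A_4) = 17/2 - 6 = 5/2.
  m(A_5) = 13 - 10 = 3.
Contributions c_i * m(A_i):
  (1) * (1) = 1.
  (-4/3) * (2) = -8/3.
  (6) * (3/2) = 9.
  (-4/3) * (5/2) = -10/3.
  (-1/3) * (3) = -1.
Total: 1 - 8/3 + 9 - 10/3 - 1 = 3.

3


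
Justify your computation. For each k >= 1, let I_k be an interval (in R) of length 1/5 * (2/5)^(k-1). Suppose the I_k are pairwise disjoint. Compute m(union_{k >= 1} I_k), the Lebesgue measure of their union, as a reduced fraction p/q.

By countable additivity of the Lebesgue measure on pairwise disjoint measurable sets,
  m(union_{k >= 1} I_k) = sum_{k >= 1} m(I_k) = sum_{k >= 1} a * r^(k-1),
  with a = 1/5 and r = 2/5.
Since 0 < r = 2/5 < 1, the geometric series converges:
  sum_{k >= 1} a * r^(k-1) = a / (1 - r).
  = 1/5 / (1 - 2/5)
  = 1/5 / (3/5)
  = 1/3.

1/3


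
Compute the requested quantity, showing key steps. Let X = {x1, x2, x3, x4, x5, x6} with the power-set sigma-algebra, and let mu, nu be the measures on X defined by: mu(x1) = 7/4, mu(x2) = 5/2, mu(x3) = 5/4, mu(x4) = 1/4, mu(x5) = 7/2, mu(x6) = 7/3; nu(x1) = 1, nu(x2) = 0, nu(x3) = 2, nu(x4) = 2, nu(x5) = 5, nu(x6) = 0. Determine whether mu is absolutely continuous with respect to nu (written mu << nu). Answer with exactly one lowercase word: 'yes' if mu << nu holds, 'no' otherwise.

mu << nu means: every nu-null measurable set is also mu-null; equivalently, for every atom x, if nu({x}) = 0 then mu({x}) = 0.
Checking each atom:
  x1: nu = 1 > 0 -> no constraint.
  x2: nu = 0, mu = 5/2 > 0 -> violates mu << nu.
  x3: nu = 2 > 0 -> no constraint.
  x4: nu = 2 > 0 -> no constraint.
  x5: nu = 5 > 0 -> no constraint.
  x6: nu = 0, mu = 7/3 > 0 -> violates mu << nu.
The atom(s) x2, x6 violate the condition (nu = 0 but mu > 0). Therefore mu is NOT absolutely continuous w.r.t. nu.

no


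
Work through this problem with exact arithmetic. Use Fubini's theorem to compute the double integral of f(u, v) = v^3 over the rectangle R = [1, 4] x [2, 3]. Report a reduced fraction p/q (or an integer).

f(u, v) is a tensor product of a function of u and a function of v, and both factors are bounded continuous (hence Lebesgue integrable) on the rectangle, so Fubini's theorem applies:
  integral_R f d(m x m) = (integral_a1^b1 1 du) * (integral_a2^b2 v^3 dv).
Inner integral in u: integral_{1}^{4} 1 du = (4^1 - 1^1)/1
  = 3.
Inner integral in v: integral_{2}^{3} v^3 dv = (3^4 - 2^4)/4
  = 65/4.
Product: (3) * (65/4) = 195/4.

195/4


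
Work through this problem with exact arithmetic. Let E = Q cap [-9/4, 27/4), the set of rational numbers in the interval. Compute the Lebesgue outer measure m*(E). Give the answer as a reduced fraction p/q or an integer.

Q cap [-9/4, 27/4) is countable; list its elements as q_1, q_2, ... . Fix eps > 0 and cover the k-th point by an interval of length eps * 2^(-k). The cover has total length eps * sum_{k>=1} 2^(-k) = eps, so by definition of outer measure m*(Q cap [-9/4, 27/4)) <= eps. Since eps was arbitrary and m* >= 0, the outer measure is 0.

0


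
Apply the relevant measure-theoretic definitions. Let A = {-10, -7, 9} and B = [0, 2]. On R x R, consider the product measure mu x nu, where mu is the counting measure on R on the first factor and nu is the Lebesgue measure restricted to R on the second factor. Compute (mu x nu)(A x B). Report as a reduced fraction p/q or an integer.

For a measurable rectangle A x B, the product measure satisfies
  (mu x nu)(A x B) = mu(A) * nu(B).
  mu(A) = 3.
  nu(B) = 2.
  (mu x nu)(A x B) = 3 * 2 = 6.

6


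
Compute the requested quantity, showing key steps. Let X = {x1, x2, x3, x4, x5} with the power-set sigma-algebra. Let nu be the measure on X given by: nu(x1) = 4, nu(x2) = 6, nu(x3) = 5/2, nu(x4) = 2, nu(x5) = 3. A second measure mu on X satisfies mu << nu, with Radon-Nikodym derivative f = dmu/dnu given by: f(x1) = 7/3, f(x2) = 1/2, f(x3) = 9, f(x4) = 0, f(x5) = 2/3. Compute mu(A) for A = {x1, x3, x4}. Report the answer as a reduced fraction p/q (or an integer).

By the defining property of the Radon-Nikodym derivative, for every measurable set A,
  mu(A) = integral_A f dnu.
Since nu is a discrete measure concentrated on the atoms of X, the integral over A reduces to the sum
  mu(A) = sum_{x in A} f(x) * nu({x}).
Computing each term:
  x1: f(x1) * nu(x1) = 7/3 * 4 = 28/3.
  x3: f(x3) * nu(x3) = 9 * 5/2 = 45/2.
  x4: f(x4) * nu(x4) = 0 * 2 = 0.
Summing: mu(A) = 28/3 + 45/2 + 0 = 191/6.

191/6


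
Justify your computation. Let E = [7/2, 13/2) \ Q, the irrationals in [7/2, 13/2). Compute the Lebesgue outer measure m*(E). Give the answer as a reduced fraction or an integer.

The interval I = [7/2, 13/2) has m(I) = 13/2 - 7/2 = 3 (endpoints are measure-zero, so open/closed/half-open agree). Write I = (I cap Q) u (I \ Q). The rationals in I are countable, so m*(I cap Q) = 0 (cover each rational by intervals whose total length is arbitrarily small). By countable subadditivity m*(I) <= m*(I cap Q) + m*(I \ Q), hence m*(I \ Q) >= m(I) = 3. The reverse inequality m*(I \ Q) <= m*(I) = 3 is trivial since (I \ Q) is a subset of I. Therefore m*(I \ Q) = 3.

3


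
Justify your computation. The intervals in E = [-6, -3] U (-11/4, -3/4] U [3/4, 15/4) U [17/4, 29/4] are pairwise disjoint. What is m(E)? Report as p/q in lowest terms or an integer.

For pairwise disjoint intervals, m(union_i I_i) = sum_i m(I_i),
and m is invariant under swapping open/closed endpoints (single points have measure 0).
So m(E) = sum_i (b_i - a_i).
  I_1 has length -3 - (-6) = 3.
  I_2 has length -3/4 - (-11/4) = 2.
  I_3 has length 15/4 - 3/4 = 3.
  I_4 has length 29/4 - 17/4 = 3.
Summing:
  m(E) = 3 + 2 + 3 + 3 = 11.

11


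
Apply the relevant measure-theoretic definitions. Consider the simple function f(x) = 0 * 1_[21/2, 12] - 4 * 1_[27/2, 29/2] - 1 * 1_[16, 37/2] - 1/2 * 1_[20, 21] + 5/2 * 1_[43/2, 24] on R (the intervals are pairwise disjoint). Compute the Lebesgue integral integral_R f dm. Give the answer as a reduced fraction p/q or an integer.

For a simple function f = sum_i c_i * 1_{A_i} with disjoint A_i,
  integral f dm = sum_i c_i * m(A_i).
Lengths of the A_i:
  m(A_1) = 12 - 21/2 = 3/2.
  m(A_2) = 29/2 - 27/2 = 1.
  m(A_3) = 37/2 - 16 = 5/2.
  m(A_4) = 21 - 20 = 1.
  m(A_5) = 24 - 43/2 = 5/2.
Contributions c_i * m(A_i):
  (0) * (3/2) = 0.
  (-4) * (1) = -4.
  (-1) * (5/2) = -5/2.
  (-1/2) * (1) = -1/2.
  (5/2) * (5/2) = 25/4.
Total: 0 - 4 - 5/2 - 1/2 + 25/4 = -3/4.

-3/4


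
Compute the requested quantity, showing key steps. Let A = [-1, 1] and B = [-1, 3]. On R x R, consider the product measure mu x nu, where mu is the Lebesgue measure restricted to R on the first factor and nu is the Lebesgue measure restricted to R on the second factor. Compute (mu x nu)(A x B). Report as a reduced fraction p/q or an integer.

For a measurable rectangle A x B, the product measure satisfies
  (mu x nu)(A x B) = mu(A) * nu(B).
  mu(A) = 2.
  nu(B) = 4.
  (mu x nu)(A x B) = 2 * 4 = 8.

8


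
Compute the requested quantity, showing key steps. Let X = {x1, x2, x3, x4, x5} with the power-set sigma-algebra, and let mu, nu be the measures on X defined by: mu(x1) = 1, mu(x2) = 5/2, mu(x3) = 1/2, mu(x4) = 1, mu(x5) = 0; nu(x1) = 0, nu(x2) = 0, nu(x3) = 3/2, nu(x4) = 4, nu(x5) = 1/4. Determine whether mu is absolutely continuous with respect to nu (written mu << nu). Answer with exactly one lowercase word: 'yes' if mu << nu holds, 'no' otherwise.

mu << nu means: every nu-null measurable set is also mu-null; equivalently, for every atom x, if nu({x}) = 0 then mu({x}) = 0.
Checking each atom:
  x1: nu = 0, mu = 1 > 0 -> violates mu << nu.
  x2: nu = 0, mu = 5/2 > 0 -> violates mu << nu.
  x3: nu = 3/2 > 0 -> no constraint.
  x4: nu = 4 > 0 -> no constraint.
  x5: nu = 1/4 > 0 -> no constraint.
The atom(s) x1, x2 violate the condition (nu = 0 but mu > 0). Therefore mu is NOT absolutely continuous w.r.t. nu.

no


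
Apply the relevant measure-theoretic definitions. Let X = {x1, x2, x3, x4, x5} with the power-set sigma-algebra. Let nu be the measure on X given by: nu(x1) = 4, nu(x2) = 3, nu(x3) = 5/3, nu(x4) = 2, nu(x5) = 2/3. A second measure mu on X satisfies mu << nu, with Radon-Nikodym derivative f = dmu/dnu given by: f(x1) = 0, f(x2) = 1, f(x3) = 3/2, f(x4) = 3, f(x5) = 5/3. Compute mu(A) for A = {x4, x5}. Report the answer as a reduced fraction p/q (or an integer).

By the defining property of the Radon-Nikodym derivative, for every measurable set A,
  mu(A) = integral_A f dnu.
Since nu is a discrete measure concentrated on the atoms of X, the integral over A reduces to the sum
  mu(A) = sum_{x in A} f(x) * nu({x}).
Computing each term:
  x4: f(x4) * nu(x4) = 3 * 2 = 6.
  x5: f(x5) * nu(x5) = 5/3 * 2/3 = 10/9.
Summing: mu(A) = 6 + 10/9 = 64/9.

64/9


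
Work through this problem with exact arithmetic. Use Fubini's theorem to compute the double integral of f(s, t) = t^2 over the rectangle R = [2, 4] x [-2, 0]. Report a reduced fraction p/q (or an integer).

f(s, t) is a tensor product of a function of s and a function of t, and both factors are bounded continuous (hence Lebesgue integrable) on the rectangle, so Fubini's theorem applies:
  integral_R f d(m x m) = (integral_a1^b1 1 ds) * (integral_a2^b2 t^2 dt).
Inner integral in s: integral_{2}^{4} 1 ds = (4^1 - 2^1)/1
  = 2.
Inner integral in t: integral_{-2}^{0} t^2 dt = (0^3 - (-2)^3)/3
  = 8/3.
Product: (2) * (8/3) = 16/3.

16/3


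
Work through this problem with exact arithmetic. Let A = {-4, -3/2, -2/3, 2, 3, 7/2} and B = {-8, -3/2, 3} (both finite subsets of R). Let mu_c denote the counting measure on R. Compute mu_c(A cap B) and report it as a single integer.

Counting measure on a finite set equals cardinality. mu_c(A cap B) = |A cap B| (elements appearing in both).
Enumerating the elements of A that also lie in B gives 2 element(s).
So mu_c(A cap B) = 2.

2


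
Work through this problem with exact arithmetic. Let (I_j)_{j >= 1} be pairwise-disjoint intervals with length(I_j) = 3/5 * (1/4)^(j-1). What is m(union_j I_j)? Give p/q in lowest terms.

By countable additivity of the Lebesgue measure on pairwise disjoint measurable sets,
  m(union_{j >= 1} I_j) = sum_{j >= 1} m(I_j) = sum_{j >= 1} a * r^(j-1),
  with a = 3/5 and r = 1/4.
Since 0 < r = 1/4 < 1, the geometric series converges:
  sum_{j >= 1} a * r^(j-1) = a / (1 - r).
  = 3/5 / (1 - 1/4)
  = 3/5 / (3/4)
  = 4/5.

4/5


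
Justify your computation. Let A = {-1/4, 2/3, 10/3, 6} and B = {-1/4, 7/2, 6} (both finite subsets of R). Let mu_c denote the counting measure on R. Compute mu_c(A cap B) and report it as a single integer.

Counting measure on a finite set equals cardinality. mu_c(A cap B) = |A cap B| (elements appearing in both).
Enumerating the elements of A that also lie in B gives 2 element(s).
So mu_c(A cap B) = 2.

2


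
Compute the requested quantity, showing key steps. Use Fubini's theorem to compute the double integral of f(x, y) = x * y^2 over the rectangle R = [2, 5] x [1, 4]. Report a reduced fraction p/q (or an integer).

f(x, y) is a tensor product of a function of x and a function of y, and both factors are bounded continuous (hence Lebesgue integrable) on the rectangle, so Fubini's theorem applies:
  integral_R f d(m x m) = (integral_a1^b1 x dx) * (integral_a2^b2 y^2 dy).
Inner integral in x: integral_{2}^{5} x dx = (5^2 - 2^2)/2
  = 21/2.
Inner integral in y: integral_{1}^{4} y^2 dy = (4^3 - 1^3)/3
  = 21.
Product: (21/2) * (21) = 441/2.

441/2


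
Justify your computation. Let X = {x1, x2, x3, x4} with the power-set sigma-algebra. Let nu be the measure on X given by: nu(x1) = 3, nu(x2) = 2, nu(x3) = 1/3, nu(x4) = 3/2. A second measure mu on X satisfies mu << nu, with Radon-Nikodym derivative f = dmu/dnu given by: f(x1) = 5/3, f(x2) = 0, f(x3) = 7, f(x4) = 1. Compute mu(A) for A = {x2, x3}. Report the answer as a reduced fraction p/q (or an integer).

By the defining property of the Radon-Nikodym derivative, for every measurable set A,
  mu(A) = integral_A f dnu.
Since nu is a discrete measure concentrated on the atoms of X, the integral over A reduces to the sum
  mu(A) = sum_{x in A} f(x) * nu({x}).
Computing each term:
  x2: f(x2) * nu(x2) = 0 * 2 = 0.
  x3: f(x3) * nu(x3) = 7 * 1/3 = 7/3.
Summing: mu(A) = 0 + 7/3 = 7/3.

7/3


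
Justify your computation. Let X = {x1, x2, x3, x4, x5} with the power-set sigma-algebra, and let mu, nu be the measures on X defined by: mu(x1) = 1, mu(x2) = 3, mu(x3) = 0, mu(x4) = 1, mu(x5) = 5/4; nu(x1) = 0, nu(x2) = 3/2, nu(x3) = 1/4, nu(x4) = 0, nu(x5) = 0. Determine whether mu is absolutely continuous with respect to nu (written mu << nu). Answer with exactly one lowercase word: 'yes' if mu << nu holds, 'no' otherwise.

mu << nu means: every nu-null measurable set is also mu-null; equivalently, for every atom x, if nu({x}) = 0 then mu({x}) = 0.
Checking each atom:
  x1: nu = 0, mu = 1 > 0 -> violates mu << nu.
  x2: nu = 3/2 > 0 -> no constraint.
  x3: nu = 1/4 > 0 -> no constraint.
  x4: nu = 0, mu = 1 > 0 -> violates mu << nu.
  x5: nu = 0, mu = 5/4 > 0 -> violates mu << nu.
The atom(s) x1, x4, x5 violate the condition (nu = 0 but mu > 0). Therefore mu is NOT absolutely continuous w.r.t. nu.

no


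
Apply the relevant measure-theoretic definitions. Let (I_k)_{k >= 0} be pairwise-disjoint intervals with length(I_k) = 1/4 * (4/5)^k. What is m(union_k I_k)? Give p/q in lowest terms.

By countable additivity of the Lebesgue measure on pairwise disjoint measurable sets,
  m(union_{k >= 0} I_k) = sum_{k >= 0} m(I_k) = sum_{k >= 0} a * r^k,
  with a = 1/4 and r = 4/5.
Since 0 < r = 4/5 < 1, the geometric series converges:
  sum_{k >= 0} a * r^k = a / (1 - r).
  = 1/4 / (1 - 4/5)
  = 1/4 / (1/5)
  = 5/4.

5/4


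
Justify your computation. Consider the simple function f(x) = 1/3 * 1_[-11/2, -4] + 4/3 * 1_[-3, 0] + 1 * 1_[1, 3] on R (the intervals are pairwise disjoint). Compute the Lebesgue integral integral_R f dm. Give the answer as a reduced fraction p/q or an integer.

For a simple function f = sum_i c_i * 1_{A_i} with disjoint A_i,
  integral f dm = sum_i c_i * m(A_i).
Lengths of the A_i:
  m(A_1) = -4 - (-11/2) = 3/2.
  m(A_2) = 0 - (-3) = 3.
  m(A_3) = 3 - 1 = 2.
Contributions c_i * m(A_i):
  (1/3) * (3/2) = 1/2.
  (4/3) * (3) = 4.
  (1) * (2) = 2.
Total: 1/2 + 4 + 2 = 13/2.

13/2


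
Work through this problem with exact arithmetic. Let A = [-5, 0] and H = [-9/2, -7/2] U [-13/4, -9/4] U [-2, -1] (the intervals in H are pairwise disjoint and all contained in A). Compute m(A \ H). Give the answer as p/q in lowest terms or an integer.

The ambient interval has length m(A) = 0 - (-5) = 5.
Since the holes are disjoint and sit inside A, by finite additivity
  m(H) = sum_i (b_i - a_i), and m(A \ H) = m(A) - m(H).
Computing the hole measures:
  m(H_1) = -7/2 - (-9/2) = 1.
  m(H_2) = -9/4 - (-13/4) = 1.
  m(H_3) = -1 - (-2) = 1.
Summed: m(H) = 1 + 1 + 1 = 3.
So m(A \ H) = 5 - 3 = 2.

2


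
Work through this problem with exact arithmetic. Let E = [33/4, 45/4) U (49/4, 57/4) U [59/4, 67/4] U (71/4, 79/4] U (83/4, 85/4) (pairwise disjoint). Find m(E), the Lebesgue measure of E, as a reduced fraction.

For pairwise disjoint intervals, m(union_i I_i) = sum_i m(I_i),
and m is invariant under swapping open/closed endpoints (single points have measure 0).
So m(E) = sum_i (b_i - a_i).
  I_1 has length 45/4 - 33/4 = 3.
  I_2 has length 57/4 - 49/4 = 2.
  I_3 has length 67/4 - 59/4 = 2.
  I_4 has length 79/4 - 71/4 = 2.
  I_5 has length 85/4 - 83/4 = 1/2.
Summing:
  m(E) = 3 + 2 + 2 + 2 + 1/2 = 19/2.

19/2


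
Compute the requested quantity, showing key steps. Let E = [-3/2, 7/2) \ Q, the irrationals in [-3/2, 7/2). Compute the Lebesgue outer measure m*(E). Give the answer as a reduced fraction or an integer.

The interval I = [-3/2, 7/2) has m(I) = 7/2 - (-3/2) = 5 (endpoints are measure-zero, so open/closed/half-open agree). Write I = (I cap Q) u (I \ Q). The rationals in I are countable, so m*(I cap Q) = 0 (cover each rational by intervals whose total length is arbitrarily small). By countable subadditivity m*(I) <= m*(I cap Q) + m*(I \ Q), hence m*(I \ Q) >= m(I) = 5. The reverse inequality m*(I \ Q) <= m*(I) = 5 is trivial since (I \ Q) is a subset of I. Therefore m*(I \ Q) = 5.

5


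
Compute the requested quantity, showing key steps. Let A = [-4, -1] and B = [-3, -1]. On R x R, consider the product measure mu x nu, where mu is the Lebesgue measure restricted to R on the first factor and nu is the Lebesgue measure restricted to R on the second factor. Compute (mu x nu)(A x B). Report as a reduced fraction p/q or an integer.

For a measurable rectangle A x B, the product measure satisfies
  (mu x nu)(A x B) = mu(A) * nu(B).
  mu(A) = 3.
  nu(B) = 2.
  (mu x nu)(A x B) = 3 * 2 = 6.

6


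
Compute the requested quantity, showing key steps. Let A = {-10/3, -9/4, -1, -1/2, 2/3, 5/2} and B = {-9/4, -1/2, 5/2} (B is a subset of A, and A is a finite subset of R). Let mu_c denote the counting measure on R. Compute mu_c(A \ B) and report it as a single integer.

Counting measure assigns mu_c(E) = |E| (number of elements) when E is finite. For B subset A, A \ B is the set of elements of A not in B, so |A \ B| = |A| - |B|.
|A| = 6, |B| = 3, so mu_c(A \ B) = 6 - 3 = 3.

3


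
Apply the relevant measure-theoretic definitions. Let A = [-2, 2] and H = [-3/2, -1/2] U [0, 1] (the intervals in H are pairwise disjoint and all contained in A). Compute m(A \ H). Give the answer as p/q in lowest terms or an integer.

The ambient interval has length m(A) = 2 - (-2) = 4.
Since the holes are disjoint and sit inside A, by finite additivity
  m(H) = sum_i (b_i - a_i), and m(A \ H) = m(A) - m(H).
Computing the hole measures:
  m(H_1) = -1/2 - (-3/2) = 1.
  m(H_2) = 1 - 0 = 1.
Summed: m(H) = 1 + 1 = 2.
So m(A \ H) = 4 - 2 = 2.

2


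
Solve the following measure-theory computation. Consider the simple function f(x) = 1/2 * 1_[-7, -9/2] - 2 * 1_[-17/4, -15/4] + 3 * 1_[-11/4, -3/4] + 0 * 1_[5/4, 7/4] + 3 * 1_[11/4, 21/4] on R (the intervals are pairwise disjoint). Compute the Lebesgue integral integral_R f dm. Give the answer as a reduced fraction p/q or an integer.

For a simple function f = sum_i c_i * 1_{A_i} with disjoint A_i,
  integral f dm = sum_i c_i * m(A_i).
Lengths of the A_i:
  m(A_1) = -9/2 - (-7) = 5/2.
  m(A_2) = -15/4 - (-17/4) = 1/2.
  m(A_3) = -3/4 - (-11/4) = 2.
  m(A_4) = 7/4 - 5/4 = 1/2.
  m(A_5) = 21/4 - 11/4 = 5/2.
Contributions c_i * m(A_i):
  (1/2) * (5/2) = 5/4.
  (-2) * (1/2) = -1.
  (3) * (2) = 6.
  (0) * (1/2) = 0.
  (3) * (5/2) = 15/2.
Total: 5/4 - 1 + 6 + 0 + 15/2 = 55/4.

55/4


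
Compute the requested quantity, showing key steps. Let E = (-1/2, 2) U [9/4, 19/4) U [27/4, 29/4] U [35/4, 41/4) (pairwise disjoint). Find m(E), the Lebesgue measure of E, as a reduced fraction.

For pairwise disjoint intervals, m(union_i I_i) = sum_i m(I_i),
and m is invariant under swapping open/closed endpoints (single points have measure 0).
So m(E) = sum_i (b_i - a_i).
  I_1 has length 2 - (-1/2) = 5/2.
  I_2 has length 19/4 - 9/4 = 5/2.
  I_3 has length 29/4 - 27/4 = 1/2.
  I_4 has length 41/4 - 35/4 = 3/2.
Summing:
  m(E) = 5/2 + 5/2 + 1/2 + 3/2 = 7.

7


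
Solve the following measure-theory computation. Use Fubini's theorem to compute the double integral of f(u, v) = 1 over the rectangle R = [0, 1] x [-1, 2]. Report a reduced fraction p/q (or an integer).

f(u, v) is a tensor product of a function of u and a function of v, and both factors are bounded continuous (hence Lebesgue integrable) on the rectangle, so Fubini's theorem applies:
  integral_R f d(m x m) = (integral_a1^b1 1 du) * (integral_a2^b2 1 dv).
Inner integral in u: integral_{0}^{1} 1 du = (1^1 - 0^1)/1
  = 1.
Inner integral in v: integral_{-1}^{2} 1 dv = (2^1 - (-1)^1)/1
  = 3.
Product: (1) * (3) = 3.

3


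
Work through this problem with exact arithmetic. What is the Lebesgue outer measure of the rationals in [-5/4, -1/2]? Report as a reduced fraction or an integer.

E = Q cap [-5/4, -1/2] is a subset of Q, which is countable. Enumerate Q = {q_1, q_2, ...}; for any eps > 0, cover q_k by the open interval (q_k - eps/2^(k+1), q_k + eps/2^(k+1)), of length eps/2^k. The total cover length is sum_{k>=1} eps/2^k = eps. Hence m*(E) <= m*(Q) <= eps for every eps > 0, and since outer measure is non-negative, m*(E) = 0.

0


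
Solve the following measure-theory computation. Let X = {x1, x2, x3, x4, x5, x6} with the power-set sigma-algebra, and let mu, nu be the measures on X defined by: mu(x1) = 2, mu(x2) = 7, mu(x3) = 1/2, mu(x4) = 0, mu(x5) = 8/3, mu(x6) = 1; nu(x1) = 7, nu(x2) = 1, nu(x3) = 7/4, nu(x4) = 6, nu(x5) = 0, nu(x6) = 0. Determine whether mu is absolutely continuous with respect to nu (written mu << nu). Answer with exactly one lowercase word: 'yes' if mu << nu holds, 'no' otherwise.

mu << nu means: every nu-null measurable set is also mu-null; equivalently, for every atom x, if nu({x}) = 0 then mu({x}) = 0.
Checking each atom:
  x1: nu = 7 > 0 -> no constraint.
  x2: nu = 1 > 0 -> no constraint.
  x3: nu = 7/4 > 0 -> no constraint.
  x4: nu = 6 > 0 -> no constraint.
  x5: nu = 0, mu = 8/3 > 0 -> violates mu << nu.
  x6: nu = 0, mu = 1 > 0 -> violates mu << nu.
The atom(s) x5, x6 violate the condition (nu = 0 but mu > 0). Therefore mu is NOT absolutely continuous w.r.t. nu.

no


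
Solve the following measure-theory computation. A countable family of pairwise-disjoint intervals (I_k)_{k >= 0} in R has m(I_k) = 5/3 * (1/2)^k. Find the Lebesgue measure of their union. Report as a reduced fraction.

By countable additivity of the Lebesgue measure on pairwise disjoint measurable sets,
  m(union_{k >= 0} I_k) = sum_{k >= 0} m(I_k) = sum_{k >= 0} a * r^k,
  with a = 5/3 and r = 1/2.
Since 0 < r = 1/2 < 1, the geometric series converges:
  sum_{k >= 0} a * r^k = a / (1 - r).
  = 5/3 / (1 - 1/2)
  = 5/3 / (1/2)
  = 10/3.

10/3


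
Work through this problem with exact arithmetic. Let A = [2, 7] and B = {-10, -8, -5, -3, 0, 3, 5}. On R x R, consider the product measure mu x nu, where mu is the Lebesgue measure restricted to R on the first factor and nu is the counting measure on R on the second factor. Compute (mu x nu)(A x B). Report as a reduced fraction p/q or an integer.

For a measurable rectangle A x B, the product measure satisfies
  (mu x nu)(A x B) = mu(A) * nu(B).
  mu(A) = 5.
  nu(B) = 7.
  (mu x nu)(A x B) = 5 * 7 = 35.

35


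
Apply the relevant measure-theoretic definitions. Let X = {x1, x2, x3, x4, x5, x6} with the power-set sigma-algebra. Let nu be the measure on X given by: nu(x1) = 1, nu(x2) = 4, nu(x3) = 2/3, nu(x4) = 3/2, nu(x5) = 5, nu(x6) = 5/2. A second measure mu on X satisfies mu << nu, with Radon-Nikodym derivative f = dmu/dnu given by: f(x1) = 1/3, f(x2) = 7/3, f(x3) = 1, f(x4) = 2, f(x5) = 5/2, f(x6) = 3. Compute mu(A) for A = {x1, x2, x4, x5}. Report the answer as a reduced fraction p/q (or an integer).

By the defining property of the Radon-Nikodym derivative, for every measurable set A,
  mu(A) = integral_A f dnu.
Since nu is a discrete measure concentrated on the atoms of X, the integral over A reduces to the sum
  mu(A) = sum_{x in A} f(x) * nu({x}).
Computing each term:
  x1: f(x1) * nu(x1) = 1/3 * 1 = 1/3.
  x2: f(x2) * nu(x2) = 7/3 * 4 = 28/3.
  x4: f(x4) * nu(x4) = 2 * 3/2 = 3.
  x5: f(x5) * nu(x5) = 5/2 * 5 = 25/2.
Summing: mu(A) = 1/3 + 28/3 + 3 + 25/2 = 151/6.

151/6


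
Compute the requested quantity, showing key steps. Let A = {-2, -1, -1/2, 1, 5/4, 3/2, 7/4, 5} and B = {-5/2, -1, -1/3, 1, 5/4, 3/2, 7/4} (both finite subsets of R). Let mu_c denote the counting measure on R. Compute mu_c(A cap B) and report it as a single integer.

Counting measure on a finite set equals cardinality. mu_c(A cap B) = |A cap B| (elements appearing in both).
Enumerating the elements of A that also lie in B gives 5 element(s).
So mu_c(A cap B) = 5.

5


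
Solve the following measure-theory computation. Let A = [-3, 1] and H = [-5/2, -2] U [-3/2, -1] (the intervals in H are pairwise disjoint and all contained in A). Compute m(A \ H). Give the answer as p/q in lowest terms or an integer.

The ambient interval has length m(A) = 1 - (-3) = 4.
Since the holes are disjoint and sit inside A, by finite additivity
  m(H) = sum_i (b_i - a_i), and m(A \ H) = m(A) - m(H).
Computing the hole measures:
  m(H_1) = -2 - (-5/2) = 1/2.
  m(H_2) = -1 - (-3/2) = 1/2.
Summed: m(H) = 1/2 + 1/2 = 1.
So m(A \ H) = 4 - 1 = 3.

3


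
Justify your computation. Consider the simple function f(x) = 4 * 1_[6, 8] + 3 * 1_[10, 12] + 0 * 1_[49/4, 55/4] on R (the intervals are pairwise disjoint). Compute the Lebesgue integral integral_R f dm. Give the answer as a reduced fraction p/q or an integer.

For a simple function f = sum_i c_i * 1_{A_i} with disjoint A_i,
  integral f dm = sum_i c_i * m(A_i).
Lengths of the A_i:
  m(A_1) = 8 - 6 = 2.
  m(A_2) = 12 - 10 = 2.
  m(A_3) = 55/4 - 49/4 = 3/2.
Contributions c_i * m(A_i):
  (4) * (2) = 8.
  (3) * (2) = 6.
  (0) * (3/2) = 0.
Total: 8 + 6 + 0 = 14.

14


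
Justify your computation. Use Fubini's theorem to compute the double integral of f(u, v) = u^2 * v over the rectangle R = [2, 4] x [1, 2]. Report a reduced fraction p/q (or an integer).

f(u, v) is a tensor product of a function of u and a function of v, and both factors are bounded continuous (hence Lebesgue integrable) on the rectangle, so Fubini's theorem applies:
  integral_R f d(m x m) = (integral_a1^b1 u^2 du) * (integral_a2^b2 v dv).
Inner integral in u: integral_{2}^{4} u^2 du = (4^3 - 2^3)/3
  = 56/3.
Inner integral in v: integral_{1}^{2} v dv = (2^2 - 1^2)/2
  = 3/2.
Product: (56/3) * (3/2) = 28.

28


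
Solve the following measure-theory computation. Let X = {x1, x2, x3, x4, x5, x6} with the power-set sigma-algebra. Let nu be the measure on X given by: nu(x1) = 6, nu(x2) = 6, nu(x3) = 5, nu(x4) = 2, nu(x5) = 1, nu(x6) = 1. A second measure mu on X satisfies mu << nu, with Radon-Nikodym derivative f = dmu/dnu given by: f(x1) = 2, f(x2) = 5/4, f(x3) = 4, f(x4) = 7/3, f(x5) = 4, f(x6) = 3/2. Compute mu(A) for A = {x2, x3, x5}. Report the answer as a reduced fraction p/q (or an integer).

By the defining property of the Radon-Nikodym derivative, for every measurable set A,
  mu(A) = integral_A f dnu.
Since nu is a discrete measure concentrated on the atoms of X, the integral over A reduces to the sum
  mu(A) = sum_{x in A} f(x) * nu({x}).
Computing each term:
  x2: f(x2) * nu(x2) = 5/4 * 6 = 15/2.
  x3: f(x3) * nu(x3) = 4 * 5 = 20.
  x5: f(x5) * nu(x5) = 4 * 1 = 4.
Summing: mu(A) = 15/2 + 20 + 4 = 63/2.

63/2


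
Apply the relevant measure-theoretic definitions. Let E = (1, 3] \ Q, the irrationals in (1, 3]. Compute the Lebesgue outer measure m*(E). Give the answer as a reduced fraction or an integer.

The interval I = (1, 3] has m(I) = 3 - 1 = 2 (endpoints are measure-zero, so open/closed/half-open agree). Write I = (I cap Q) u (I \ Q). The rationals in I are countable, so m*(I cap Q) = 0 (cover each rational by intervals whose total length is arbitrarily small). By countable subadditivity m*(I) <= m*(I cap Q) + m*(I \ Q), hence m*(I \ Q) >= m(I) = 2. The reverse inequality m*(I \ Q) <= m*(I) = 2 is trivial since (I \ Q) is a subset of I. Therefore m*(I \ Q) = 2.

2


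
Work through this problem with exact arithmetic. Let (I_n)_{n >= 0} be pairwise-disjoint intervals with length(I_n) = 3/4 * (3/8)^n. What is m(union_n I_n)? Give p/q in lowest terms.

By countable additivity of the Lebesgue measure on pairwise disjoint measurable sets,
  m(union_{n >= 0} I_n) = sum_{n >= 0} m(I_n) = sum_{n >= 0} a * r^n,
  with a = 3/4 and r = 3/8.
Since 0 < r = 3/8 < 1, the geometric series converges:
  sum_{n >= 0} a * r^n = a / (1 - r).
  = 3/4 / (1 - 3/8)
  = 3/4 / (5/8)
  = 6/5.

6/5


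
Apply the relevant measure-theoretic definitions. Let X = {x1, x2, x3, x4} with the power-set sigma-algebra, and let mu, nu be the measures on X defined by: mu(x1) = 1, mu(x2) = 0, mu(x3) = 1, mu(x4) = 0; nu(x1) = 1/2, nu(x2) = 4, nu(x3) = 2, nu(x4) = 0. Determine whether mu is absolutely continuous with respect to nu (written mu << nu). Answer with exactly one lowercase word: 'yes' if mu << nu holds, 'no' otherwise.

mu << nu means: every nu-null measurable set is also mu-null; equivalently, for every atom x, if nu({x}) = 0 then mu({x}) = 0.
Checking each atom:
  x1: nu = 1/2 > 0 -> no constraint.
  x2: nu = 4 > 0 -> no constraint.
  x3: nu = 2 > 0 -> no constraint.
  x4: nu = 0, mu = 0 -> consistent with mu << nu.
No atom violates the condition. Therefore mu << nu.

yes


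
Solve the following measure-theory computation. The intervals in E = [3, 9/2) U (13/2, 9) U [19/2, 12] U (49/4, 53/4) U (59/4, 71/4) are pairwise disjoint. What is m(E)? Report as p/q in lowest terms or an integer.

For pairwise disjoint intervals, m(union_i I_i) = sum_i m(I_i),
and m is invariant under swapping open/closed endpoints (single points have measure 0).
So m(E) = sum_i (b_i - a_i).
  I_1 has length 9/2 - 3 = 3/2.
  I_2 has length 9 - 13/2 = 5/2.
  I_3 has length 12 - 19/2 = 5/2.
  I_4 has length 53/4 - 49/4 = 1.
  I_5 has length 71/4 - 59/4 = 3.
Summing:
  m(E) = 3/2 + 5/2 + 5/2 + 1 + 3 = 21/2.

21/2


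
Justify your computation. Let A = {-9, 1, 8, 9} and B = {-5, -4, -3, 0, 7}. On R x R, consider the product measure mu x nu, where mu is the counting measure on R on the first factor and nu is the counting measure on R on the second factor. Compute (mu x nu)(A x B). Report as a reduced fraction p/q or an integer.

For a measurable rectangle A x B, the product measure satisfies
  (mu x nu)(A x B) = mu(A) * nu(B).
  mu(A) = 4.
  nu(B) = 5.
  (mu x nu)(A x B) = 4 * 5 = 20.

20


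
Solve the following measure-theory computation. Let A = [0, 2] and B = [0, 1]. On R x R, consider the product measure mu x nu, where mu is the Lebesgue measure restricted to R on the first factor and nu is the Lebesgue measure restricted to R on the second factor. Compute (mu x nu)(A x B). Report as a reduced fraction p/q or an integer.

For a measurable rectangle A x B, the product measure satisfies
  (mu x nu)(A x B) = mu(A) * nu(B).
  mu(A) = 2.
  nu(B) = 1.
  (mu x nu)(A x B) = 2 * 1 = 2.

2


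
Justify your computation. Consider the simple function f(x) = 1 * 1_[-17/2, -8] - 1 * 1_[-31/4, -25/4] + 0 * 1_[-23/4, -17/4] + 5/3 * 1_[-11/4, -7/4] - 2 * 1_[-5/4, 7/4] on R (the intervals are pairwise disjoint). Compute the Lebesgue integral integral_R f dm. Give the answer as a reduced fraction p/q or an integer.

For a simple function f = sum_i c_i * 1_{A_i} with disjoint A_i,
  integral f dm = sum_i c_i * m(A_i).
Lengths of the A_i:
  m(A_1) = -8 - (-17/2) = 1/2.
  m(A_2) = -25/4 - (-31/4) = 3/2.
  m(A_3) = -17/4 - (-23/4) = 3/2.
  m(A_4) = -7/4 - (-11/4) = 1.
  m(A_5) = 7/4 - (-5/4) = 3.
Contributions c_i * m(A_i):
  (1) * (1/2) = 1/2.
  (-1) * (3/2) = -3/2.
  (0) * (3/2) = 0.
  (5/3) * (1) = 5/3.
  (-2) * (3) = -6.
Total: 1/2 - 3/2 + 0 + 5/3 - 6 = -16/3.

-16/3


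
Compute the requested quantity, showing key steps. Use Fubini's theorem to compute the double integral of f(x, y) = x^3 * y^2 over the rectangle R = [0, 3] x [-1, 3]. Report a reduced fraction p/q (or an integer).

f(x, y) is a tensor product of a function of x and a function of y, and both factors are bounded continuous (hence Lebesgue integrable) on the rectangle, so Fubini's theorem applies:
  integral_R f d(m x m) = (integral_a1^b1 x^3 dx) * (integral_a2^b2 y^2 dy).
Inner integral in x: integral_{0}^{3} x^3 dx = (3^4 - 0^4)/4
  = 81/4.
Inner integral in y: integral_{-1}^{3} y^2 dy = (3^3 - (-1)^3)/3
  = 28/3.
Product: (81/4) * (28/3) = 189.

189


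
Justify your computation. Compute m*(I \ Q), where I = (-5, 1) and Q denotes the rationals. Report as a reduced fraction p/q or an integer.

The interval I = (-5, 1) has m(I) = 1 - (-5) = 6 (endpoints are measure-zero, so open/closed/half-open agree). Write I = (I cap Q) u (I \ Q). The rationals in I are countable, so m*(I cap Q) = 0 (cover each rational by intervals whose total length is arbitrarily small). By countable subadditivity m*(I) <= m*(I cap Q) + m*(I \ Q), hence m*(I \ Q) >= m(I) = 6. The reverse inequality m*(I \ Q) <= m*(I) = 6 is trivial since (I \ Q) is a subset of I. Therefore m*(I \ Q) = 6.

6


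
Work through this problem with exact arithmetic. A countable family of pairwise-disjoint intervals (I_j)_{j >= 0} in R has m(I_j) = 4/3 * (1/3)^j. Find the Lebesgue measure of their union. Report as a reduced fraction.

By countable additivity of the Lebesgue measure on pairwise disjoint measurable sets,
  m(union_{j >= 0} I_j) = sum_{j >= 0} m(I_j) = sum_{j >= 0} a * r^j,
  with a = 4/3 and r = 1/3.
Since 0 < r = 1/3 < 1, the geometric series converges:
  sum_{j >= 0} a * r^j = a / (1 - r).
  = 4/3 / (1 - 1/3)
  = 4/3 / (2/3)
  = 2.

2


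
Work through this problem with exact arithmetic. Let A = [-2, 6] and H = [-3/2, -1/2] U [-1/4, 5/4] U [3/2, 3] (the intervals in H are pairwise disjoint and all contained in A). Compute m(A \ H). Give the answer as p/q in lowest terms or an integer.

The ambient interval has length m(A) = 6 - (-2) = 8.
Since the holes are disjoint and sit inside A, by finite additivity
  m(H) = sum_i (b_i - a_i), and m(A \ H) = m(A) - m(H).
Computing the hole measures:
  m(H_1) = -1/2 - (-3/2) = 1.
  m(H_2) = 5/4 - (-1/4) = 3/2.
  m(H_3) = 3 - 3/2 = 3/2.
Summed: m(H) = 1 + 3/2 + 3/2 = 4.
So m(A \ H) = 8 - 4 = 4.

4


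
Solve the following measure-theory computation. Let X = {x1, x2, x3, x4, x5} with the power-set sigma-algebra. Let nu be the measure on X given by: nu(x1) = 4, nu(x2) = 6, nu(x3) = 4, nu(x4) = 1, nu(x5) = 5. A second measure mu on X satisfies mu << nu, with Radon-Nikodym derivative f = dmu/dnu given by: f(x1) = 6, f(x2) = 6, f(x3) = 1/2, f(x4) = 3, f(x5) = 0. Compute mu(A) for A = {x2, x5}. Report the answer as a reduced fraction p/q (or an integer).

By the defining property of the Radon-Nikodym derivative, for every measurable set A,
  mu(A) = integral_A f dnu.
Since nu is a discrete measure concentrated on the atoms of X, the integral over A reduces to the sum
  mu(A) = sum_{x in A} f(x) * nu({x}).
Computing each term:
  x2: f(x2) * nu(x2) = 6 * 6 = 36.
  x5: f(x5) * nu(x5) = 0 * 5 = 0.
Summing: mu(A) = 36 + 0 = 36.

36
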